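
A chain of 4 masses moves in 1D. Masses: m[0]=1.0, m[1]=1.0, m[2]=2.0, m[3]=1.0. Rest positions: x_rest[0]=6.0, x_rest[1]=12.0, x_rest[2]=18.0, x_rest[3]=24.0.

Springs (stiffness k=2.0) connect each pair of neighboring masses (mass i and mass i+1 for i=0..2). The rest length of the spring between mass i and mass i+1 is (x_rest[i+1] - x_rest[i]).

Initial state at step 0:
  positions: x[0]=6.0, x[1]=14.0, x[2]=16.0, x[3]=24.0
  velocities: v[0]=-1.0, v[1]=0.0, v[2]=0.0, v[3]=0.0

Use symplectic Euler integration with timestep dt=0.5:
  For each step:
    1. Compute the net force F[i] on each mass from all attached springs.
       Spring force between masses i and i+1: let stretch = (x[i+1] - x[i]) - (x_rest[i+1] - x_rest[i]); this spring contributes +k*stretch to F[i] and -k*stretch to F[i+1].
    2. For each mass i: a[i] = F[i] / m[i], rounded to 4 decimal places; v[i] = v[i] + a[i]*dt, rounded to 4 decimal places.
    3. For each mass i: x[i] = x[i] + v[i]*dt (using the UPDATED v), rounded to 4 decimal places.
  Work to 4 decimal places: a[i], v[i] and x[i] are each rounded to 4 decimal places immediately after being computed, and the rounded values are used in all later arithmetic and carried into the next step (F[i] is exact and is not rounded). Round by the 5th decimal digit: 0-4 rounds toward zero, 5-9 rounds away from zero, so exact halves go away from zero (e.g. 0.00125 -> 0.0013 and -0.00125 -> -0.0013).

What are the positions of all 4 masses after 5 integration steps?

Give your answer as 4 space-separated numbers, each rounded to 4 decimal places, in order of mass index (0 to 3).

Step 0: x=[6.0000 14.0000 16.0000 24.0000] v=[-1.0000 0.0000 0.0000 0.0000]
Step 1: x=[6.5000 11.0000 17.5000 23.0000] v=[1.0000 -6.0000 3.0000 -2.0000]
Step 2: x=[6.2500 9.0000 18.7500 22.2500] v=[-0.5000 -4.0000 2.5000 -1.5000]
Step 3: x=[4.3750 10.5000 18.4375 22.7500] v=[-3.7500 3.0000 -0.6250 1.0000]
Step 4: x=[2.5625 12.9063 17.2188 24.0938] v=[-3.6250 4.8125 -2.4375 2.6875]
Step 5: x=[2.9219 12.2969 16.6407 25.0001] v=[0.7188 -1.2188 -1.1563 1.8125]

Answer: 2.9219 12.2969 16.6407 25.0001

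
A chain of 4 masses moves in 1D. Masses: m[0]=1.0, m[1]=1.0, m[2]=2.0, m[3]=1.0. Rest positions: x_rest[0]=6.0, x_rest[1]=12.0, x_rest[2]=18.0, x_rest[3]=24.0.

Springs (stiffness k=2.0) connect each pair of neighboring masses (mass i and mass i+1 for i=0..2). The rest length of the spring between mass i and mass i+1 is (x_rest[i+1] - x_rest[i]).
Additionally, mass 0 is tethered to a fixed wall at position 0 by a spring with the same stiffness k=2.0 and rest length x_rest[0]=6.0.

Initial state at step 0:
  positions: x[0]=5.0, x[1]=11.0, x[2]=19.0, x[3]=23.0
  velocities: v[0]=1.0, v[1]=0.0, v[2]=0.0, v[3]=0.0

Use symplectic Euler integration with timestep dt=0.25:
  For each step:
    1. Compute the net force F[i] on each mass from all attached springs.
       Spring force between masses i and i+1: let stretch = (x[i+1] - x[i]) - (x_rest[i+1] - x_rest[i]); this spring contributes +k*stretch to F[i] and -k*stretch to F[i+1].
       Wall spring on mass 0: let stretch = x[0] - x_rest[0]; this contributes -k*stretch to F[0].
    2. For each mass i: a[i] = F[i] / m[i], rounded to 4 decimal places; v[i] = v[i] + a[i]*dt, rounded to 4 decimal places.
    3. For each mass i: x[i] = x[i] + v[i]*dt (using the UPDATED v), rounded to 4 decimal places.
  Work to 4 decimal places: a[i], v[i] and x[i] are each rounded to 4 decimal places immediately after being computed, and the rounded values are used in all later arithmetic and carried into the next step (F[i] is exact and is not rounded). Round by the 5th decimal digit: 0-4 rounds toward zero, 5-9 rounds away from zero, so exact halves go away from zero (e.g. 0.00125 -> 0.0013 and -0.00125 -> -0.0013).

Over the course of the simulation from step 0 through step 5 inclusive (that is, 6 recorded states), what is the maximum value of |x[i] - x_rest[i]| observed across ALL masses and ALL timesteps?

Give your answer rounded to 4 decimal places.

Answer: 1.0410

Derivation:
Step 0: x=[5.0000 11.0000 19.0000 23.0000] v=[1.0000 0.0000 0.0000 0.0000]
Step 1: x=[5.3750 11.2500 18.7500 23.2500] v=[1.5000 1.0000 -1.0000 1.0000]
Step 2: x=[5.8125 11.7031 18.3125 23.6875] v=[1.7500 1.8125 -1.7500 1.7500]
Step 3: x=[6.2598 12.2461 17.7979 24.2031] v=[1.7891 2.1719 -2.0586 2.0625]
Step 4: x=[6.6729 12.7348 17.3366 24.6681] v=[1.6524 1.9547 -1.8453 1.8599]
Step 5: x=[7.0096 13.0410 17.0459 24.9667] v=[1.3469 1.2247 -1.1629 1.1942]
Max displacement = 1.0410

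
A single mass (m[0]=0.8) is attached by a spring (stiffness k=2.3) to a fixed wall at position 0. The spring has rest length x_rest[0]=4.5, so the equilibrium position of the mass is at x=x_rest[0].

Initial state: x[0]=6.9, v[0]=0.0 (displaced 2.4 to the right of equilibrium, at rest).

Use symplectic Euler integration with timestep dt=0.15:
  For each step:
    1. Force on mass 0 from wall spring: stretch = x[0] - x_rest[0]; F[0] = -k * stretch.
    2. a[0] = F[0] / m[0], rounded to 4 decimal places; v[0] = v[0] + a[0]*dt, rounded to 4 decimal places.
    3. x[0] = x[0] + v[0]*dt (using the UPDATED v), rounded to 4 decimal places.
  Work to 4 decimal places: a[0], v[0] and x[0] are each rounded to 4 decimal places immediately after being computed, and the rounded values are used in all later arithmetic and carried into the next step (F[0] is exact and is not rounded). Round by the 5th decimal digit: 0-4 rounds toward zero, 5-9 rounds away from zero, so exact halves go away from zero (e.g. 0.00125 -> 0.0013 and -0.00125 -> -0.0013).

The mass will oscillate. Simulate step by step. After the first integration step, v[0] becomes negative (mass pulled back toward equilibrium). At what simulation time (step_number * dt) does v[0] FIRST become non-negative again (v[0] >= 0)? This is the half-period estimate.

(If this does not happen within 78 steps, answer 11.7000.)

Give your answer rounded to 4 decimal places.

Answer: 1.9500

Derivation:
Step 0: x=[6.9000] v=[0.0000]
Step 1: x=[6.7448] v=[-1.0350]
Step 2: x=[6.4443] v=[-2.0031]
Step 3: x=[6.0181] v=[-2.8416]
Step 4: x=[5.4937] v=[-3.4963]
Step 5: x=[4.9050] v=[-3.9248]
Step 6: x=[4.2901] v=[-4.0995]
Step 7: x=[3.6888] v=[-4.0090]
Step 8: x=[3.1399] v=[-3.6592]
Step 9: x=[2.6790] v=[-3.0727]
Step 10: x=[2.3359] v=[-2.2874]
Step 11: x=[2.1328] v=[-1.3541]
Step 12: x=[2.0828] v=[-0.3332]
Step 13: x=[2.1892] v=[0.7092]
First v>=0 after going negative at step 13, time=1.9500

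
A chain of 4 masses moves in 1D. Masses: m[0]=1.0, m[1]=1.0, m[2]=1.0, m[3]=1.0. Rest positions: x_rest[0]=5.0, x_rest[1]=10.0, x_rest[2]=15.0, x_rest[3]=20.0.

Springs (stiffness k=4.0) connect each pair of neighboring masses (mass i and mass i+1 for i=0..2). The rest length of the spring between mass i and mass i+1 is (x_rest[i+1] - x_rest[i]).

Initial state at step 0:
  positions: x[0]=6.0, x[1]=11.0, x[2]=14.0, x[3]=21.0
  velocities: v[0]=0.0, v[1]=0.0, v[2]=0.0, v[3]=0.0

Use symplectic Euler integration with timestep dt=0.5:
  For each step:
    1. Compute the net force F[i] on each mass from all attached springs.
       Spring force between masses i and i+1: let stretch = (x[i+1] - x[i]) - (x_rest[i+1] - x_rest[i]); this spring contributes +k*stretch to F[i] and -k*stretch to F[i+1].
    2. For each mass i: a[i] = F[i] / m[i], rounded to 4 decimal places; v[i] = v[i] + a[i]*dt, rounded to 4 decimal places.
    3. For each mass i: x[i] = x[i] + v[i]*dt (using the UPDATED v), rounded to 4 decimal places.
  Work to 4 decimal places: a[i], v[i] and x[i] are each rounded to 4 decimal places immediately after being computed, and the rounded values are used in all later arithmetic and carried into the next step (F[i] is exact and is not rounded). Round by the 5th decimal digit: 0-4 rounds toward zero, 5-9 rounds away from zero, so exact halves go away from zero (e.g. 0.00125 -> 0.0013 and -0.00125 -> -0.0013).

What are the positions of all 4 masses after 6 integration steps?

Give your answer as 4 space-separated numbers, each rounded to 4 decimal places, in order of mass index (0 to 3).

Step 0: x=[6.0000 11.0000 14.0000 21.0000] v=[0.0000 0.0000 0.0000 0.0000]
Step 1: x=[6.0000 9.0000 18.0000 19.0000] v=[0.0000 -4.0000 8.0000 -4.0000]
Step 2: x=[4.0000 13.0000 14.0000 21.0000] v=[-4.0000 8.0000 -8.0000 4.0000]
Step 3: x=[6.0000 9.0000 16.0000 21.0000] v=[4.0000 -8.0000 4.0000 0.0000]
Step 4: x=[6.0000 9.0000 16.0000 21.0000] v=[0.0000 0.0000 0.0000 0.0000]
Step 5: x=[4.0000 13.0000 14.0000 21.0000] v=[-4.0000 8.0000 -4.0000 0.0000]
Step 6: x=[6.0000 9.0000 18.0000 19.0000] v=[4.0000 -8.0000 8.0000 -4.0000]

Answer: 6.0000 9.0000 18.0000 19.0000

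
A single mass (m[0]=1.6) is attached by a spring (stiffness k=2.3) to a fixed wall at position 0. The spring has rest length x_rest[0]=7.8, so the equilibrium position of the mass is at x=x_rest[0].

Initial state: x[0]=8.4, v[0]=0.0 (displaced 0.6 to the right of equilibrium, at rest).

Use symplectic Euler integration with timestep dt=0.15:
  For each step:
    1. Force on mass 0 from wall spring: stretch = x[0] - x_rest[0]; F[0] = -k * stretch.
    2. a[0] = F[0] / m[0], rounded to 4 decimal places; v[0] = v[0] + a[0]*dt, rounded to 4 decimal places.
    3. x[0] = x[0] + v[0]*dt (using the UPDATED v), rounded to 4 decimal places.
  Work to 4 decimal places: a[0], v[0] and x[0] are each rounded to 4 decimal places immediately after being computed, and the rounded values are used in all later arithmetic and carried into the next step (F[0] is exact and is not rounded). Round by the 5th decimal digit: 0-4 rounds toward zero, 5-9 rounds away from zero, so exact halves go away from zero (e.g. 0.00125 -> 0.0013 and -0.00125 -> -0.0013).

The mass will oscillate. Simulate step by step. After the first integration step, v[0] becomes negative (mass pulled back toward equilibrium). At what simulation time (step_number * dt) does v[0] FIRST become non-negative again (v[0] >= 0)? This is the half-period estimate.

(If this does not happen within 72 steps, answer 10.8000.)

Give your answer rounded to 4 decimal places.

Answer: 2.7000

Derivation:
Step 0: x=[8.4000] v=[0.0000]
Step 1: x=[8.3806] v=[-0.1294]
Step 2: x=[8.3424] v=[-0.2546]
Step 3: x=[8.2867] v=[-0.3716]
Step 4: x=[8.2152] v=[-0.4765]
Step 5: x=[8.1303] v=[-0.5660]
Step 6: x=[8.0347] v=[-0.6372]
Step 7: x=[7.9315] v=[-0.6878]
Step 8: x=[7.8241] v=[-0.7162]
Step 9: x=[7.7159] v=[-0.7214]
Step 10: x=[7.6104] v=[-0.7033]
Step 11: x=[7.5110] v=[-0.6624]
Step 12: x=[7.4210] v=[-0.6001]
Step 13: x=[7.3432] v=[-0.5184]
Step 14: x=[7.2802] v=[-0.4199]
Step 15: x=[7.2340] v=[-0.3078]
Step 16: x=[7.2061] v=[-0.1858]
Step 17: x=[7.1974] v=[-0.0577]
Step 18: x=[7.2082] v=[0.0722]
First v>=0 after going negative at step 18, time=2.7000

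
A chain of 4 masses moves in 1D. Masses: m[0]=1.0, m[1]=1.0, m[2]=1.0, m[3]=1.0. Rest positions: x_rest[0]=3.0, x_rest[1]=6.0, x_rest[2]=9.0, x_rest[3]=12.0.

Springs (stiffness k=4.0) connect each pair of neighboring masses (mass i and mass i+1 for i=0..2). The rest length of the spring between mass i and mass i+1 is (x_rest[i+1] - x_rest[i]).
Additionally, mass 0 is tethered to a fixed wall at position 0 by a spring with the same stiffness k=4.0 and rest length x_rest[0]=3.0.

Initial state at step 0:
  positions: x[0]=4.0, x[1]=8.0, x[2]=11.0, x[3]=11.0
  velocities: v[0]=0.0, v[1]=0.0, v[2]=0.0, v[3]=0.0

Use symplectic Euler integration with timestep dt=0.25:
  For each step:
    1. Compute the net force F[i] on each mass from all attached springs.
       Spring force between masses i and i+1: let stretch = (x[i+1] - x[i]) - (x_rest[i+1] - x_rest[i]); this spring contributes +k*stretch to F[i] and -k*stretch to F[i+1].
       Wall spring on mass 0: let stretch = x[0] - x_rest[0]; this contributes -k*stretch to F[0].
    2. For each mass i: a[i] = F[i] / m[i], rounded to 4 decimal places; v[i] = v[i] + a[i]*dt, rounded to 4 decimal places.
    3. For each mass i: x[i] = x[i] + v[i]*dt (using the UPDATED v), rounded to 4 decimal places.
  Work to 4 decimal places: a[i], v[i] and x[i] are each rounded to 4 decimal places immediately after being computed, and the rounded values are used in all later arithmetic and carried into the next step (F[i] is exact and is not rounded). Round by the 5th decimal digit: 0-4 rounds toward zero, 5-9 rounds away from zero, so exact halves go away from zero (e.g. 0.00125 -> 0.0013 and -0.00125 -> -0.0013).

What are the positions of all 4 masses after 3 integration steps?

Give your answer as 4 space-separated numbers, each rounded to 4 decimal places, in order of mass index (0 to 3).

Answer: 3.7031 6.3281 8.6406 13.8438

Derivation:
Step 0: x=[4.0000 8.0000 11.0000 11.0000] v=[0.0000 0.0000 0.0000 0.0000]
Step 1: x=[4.0000 7.7500 10.2500 11.7500] v=[0.0000 -1.0000 -3.0000 3.0000]
Step 2: x=[3.9375 7.1875 9.2500 12.8750] v=[-0.2500 -2.2500 -4.0000 4.5000]
Step 3: x=[3.7031 6.3281 8.6406 13.8438] v=[-0.9375 -3.4375 -2.4375 3.8750]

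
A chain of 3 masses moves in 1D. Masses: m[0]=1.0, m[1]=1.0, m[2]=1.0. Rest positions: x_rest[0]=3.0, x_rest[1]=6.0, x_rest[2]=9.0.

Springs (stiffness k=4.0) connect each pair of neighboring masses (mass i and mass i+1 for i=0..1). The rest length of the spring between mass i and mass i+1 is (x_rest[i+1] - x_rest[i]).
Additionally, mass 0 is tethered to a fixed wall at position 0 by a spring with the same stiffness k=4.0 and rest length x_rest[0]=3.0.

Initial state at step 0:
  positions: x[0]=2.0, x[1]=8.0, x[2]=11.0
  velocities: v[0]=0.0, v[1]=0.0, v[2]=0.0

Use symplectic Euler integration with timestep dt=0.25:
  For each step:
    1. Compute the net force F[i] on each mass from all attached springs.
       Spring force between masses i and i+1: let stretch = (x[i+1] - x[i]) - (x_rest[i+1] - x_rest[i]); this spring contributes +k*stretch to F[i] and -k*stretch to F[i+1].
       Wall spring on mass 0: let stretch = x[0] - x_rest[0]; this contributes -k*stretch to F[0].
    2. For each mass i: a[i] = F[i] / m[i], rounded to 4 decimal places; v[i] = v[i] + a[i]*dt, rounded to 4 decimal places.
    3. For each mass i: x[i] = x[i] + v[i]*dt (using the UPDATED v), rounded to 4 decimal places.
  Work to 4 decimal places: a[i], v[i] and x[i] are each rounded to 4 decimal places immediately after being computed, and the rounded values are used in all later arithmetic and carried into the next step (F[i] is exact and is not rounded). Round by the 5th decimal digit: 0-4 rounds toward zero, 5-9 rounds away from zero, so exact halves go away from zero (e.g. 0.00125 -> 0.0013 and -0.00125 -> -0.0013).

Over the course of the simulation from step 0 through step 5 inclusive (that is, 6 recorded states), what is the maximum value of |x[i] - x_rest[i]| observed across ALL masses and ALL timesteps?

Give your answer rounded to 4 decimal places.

Step 0: x=[2.0000 8.0000 11.0000] v=[0.0000 0.0000 0.0000]
Step 1: x=[3.0000 7.2500 11.0000] v=[4.0000 -3.0000 0.0000]
Step 2: x=[4.3125 6.3750 10.8125] v=[5.2500 -3.5000 -0.7500]
Step 3: x=[5.0625 6.0938 10.2656] v=[3.0000 -1.1250 -2.1875]
Step 4: x=[4.8047 6.5977 9.4258] v=[-1.0312 2.0155 -3.3593]
Step 5: x=[3.7940 7.3604 8.6290] v=[-4.0429 3.0506 -3.1874]
Max displacement = 2.0625

Answer: 2.0625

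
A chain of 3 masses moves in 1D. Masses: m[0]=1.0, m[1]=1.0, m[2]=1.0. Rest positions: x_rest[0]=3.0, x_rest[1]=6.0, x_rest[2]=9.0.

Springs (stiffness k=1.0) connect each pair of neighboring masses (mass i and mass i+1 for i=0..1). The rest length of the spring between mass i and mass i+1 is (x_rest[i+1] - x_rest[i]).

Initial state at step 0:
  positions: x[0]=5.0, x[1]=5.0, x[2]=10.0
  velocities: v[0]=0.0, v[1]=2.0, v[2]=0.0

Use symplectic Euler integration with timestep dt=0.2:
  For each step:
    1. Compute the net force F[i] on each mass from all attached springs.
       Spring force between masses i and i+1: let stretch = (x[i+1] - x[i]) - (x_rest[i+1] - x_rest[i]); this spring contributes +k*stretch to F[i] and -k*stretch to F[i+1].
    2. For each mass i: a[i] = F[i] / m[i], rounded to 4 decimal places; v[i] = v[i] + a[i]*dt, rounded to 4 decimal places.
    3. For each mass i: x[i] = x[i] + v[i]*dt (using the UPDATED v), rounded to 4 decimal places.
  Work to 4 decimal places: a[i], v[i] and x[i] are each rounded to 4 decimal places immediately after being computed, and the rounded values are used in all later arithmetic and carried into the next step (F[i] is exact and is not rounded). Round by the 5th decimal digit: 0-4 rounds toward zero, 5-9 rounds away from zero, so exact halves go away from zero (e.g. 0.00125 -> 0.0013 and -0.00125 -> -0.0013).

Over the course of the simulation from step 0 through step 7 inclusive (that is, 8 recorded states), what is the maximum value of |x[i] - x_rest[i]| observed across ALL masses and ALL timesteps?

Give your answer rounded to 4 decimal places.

Answer: 3.5661

Derivation:
Step 0: x=[5.0000 5.0000 10.0000] v=[0.0000 2.0000 0.0000]
Step 1: x=[4.8800 5.6000 9.9200] v=[-0.6000 3.0000 -0.4000]
Step 2: x=[4.6688 6.3440 9.7872] v=[-1.0560 3.7200 -0.6640]
Step 3: x=[4.4046 7.1587 9.6367] v=[-1.3210 4.0736 -0.7526]
Step 4: x=[4.1306 7.9624 9.5071] v=[-1.3702 4.0184 -0.6482]
Step 5: x=[3.8898 8.6746 9.4357] v=[-1.2038 3.5610 -0.3571]
Step 6: x=[3.7204 9.2259 9.4538] v=[-0.8468 2.7563 0.0907]
Step 7: x=[3.6513 9.5661 9.5828] v=[-0.3457 1.7008 0.6451]
Max displacement = 3.5661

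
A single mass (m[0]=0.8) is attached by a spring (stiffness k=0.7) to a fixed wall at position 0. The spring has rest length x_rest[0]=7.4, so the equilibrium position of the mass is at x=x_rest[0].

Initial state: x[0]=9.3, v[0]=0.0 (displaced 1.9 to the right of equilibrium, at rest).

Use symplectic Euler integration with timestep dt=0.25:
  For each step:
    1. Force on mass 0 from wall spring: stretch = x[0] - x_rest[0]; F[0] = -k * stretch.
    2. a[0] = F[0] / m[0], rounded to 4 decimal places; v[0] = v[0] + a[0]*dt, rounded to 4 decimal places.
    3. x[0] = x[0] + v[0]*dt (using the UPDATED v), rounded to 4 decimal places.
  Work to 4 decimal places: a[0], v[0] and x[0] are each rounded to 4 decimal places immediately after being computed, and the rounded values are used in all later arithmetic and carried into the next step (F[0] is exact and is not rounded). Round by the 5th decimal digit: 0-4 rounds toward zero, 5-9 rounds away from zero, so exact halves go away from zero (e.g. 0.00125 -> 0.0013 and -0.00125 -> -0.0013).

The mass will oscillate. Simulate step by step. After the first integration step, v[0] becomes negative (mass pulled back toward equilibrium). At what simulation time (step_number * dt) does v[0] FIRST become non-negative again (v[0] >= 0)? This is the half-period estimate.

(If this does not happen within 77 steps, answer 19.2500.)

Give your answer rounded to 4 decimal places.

Answer: 3.5000

Derivation:
Step 0: x=[9.3000] v=[0.0000]
Step 1: x=[9.1961] v=[-0.4156]
Step 2: x=[8.9940] v=[-0.8085]
Step 3: x=[8.7047] v=[-1.1572]
Step 4: x=[8.3441] v=[-1.4426]
Step 5: x=[7.9318] v=[-1.6491]
Step 6: x=[7.4905] v=[-1.7654]
Step 7: x=[7.0442] v=[-1.7852]
Step 8: x=[6.6174] v=[-1.7074]
Step 9: x=[6.2334] v=[-1.5362]
Step 10: x=[5.9132] v=[-1.2810]
Step 11: x=[5.6743] v=[-0.9558]
Step 12: x=[5.5297] v=[-0.5783]
Step 13: x=[5.4874] v=[-0.1692]
Step 14: x=[5.5497] v=[0.2492]
First v>=0 after going negative at step 14, time=3.5000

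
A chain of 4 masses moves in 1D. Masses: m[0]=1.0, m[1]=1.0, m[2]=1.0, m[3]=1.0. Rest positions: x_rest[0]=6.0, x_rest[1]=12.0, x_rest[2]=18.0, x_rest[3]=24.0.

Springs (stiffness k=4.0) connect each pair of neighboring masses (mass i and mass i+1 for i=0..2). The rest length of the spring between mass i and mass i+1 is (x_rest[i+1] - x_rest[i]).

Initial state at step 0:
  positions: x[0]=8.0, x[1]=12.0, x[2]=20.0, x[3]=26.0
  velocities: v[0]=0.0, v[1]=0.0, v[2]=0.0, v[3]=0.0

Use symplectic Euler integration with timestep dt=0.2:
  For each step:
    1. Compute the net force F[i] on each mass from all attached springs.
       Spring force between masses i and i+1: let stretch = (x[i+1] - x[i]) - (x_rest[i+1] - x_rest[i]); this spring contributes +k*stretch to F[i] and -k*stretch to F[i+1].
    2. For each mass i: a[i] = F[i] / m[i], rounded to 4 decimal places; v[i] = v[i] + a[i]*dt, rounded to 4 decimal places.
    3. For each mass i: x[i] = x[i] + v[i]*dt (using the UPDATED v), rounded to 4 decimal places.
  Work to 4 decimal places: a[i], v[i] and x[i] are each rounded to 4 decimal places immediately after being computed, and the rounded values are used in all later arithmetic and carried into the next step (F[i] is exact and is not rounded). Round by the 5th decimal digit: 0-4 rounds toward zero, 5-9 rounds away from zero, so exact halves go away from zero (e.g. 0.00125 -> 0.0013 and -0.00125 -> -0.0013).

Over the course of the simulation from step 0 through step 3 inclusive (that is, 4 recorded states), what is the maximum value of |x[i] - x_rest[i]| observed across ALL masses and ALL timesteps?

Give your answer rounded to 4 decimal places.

Step 0: x=[8.0000 12.0000 20.0000 26.0000] v=[0.0000 0.0000 0.0000 0.0000]
Step 1: x=[7.6800 12.6400 19.6800 26.0000] v=[-1.6000 3.2000 -1.6000 0.0000]
Step 2: x=[7.1936 13.6128 19.2448 25.9488] v=[-2.4320 4.8640 -2.1760 -0.2560]
Step 3: x=[6.7743 14.4596 18.9811 25.7850] v=[-2.0966 4.2342 -1.3184 -0.8192]
Max displacement = 2.4596

Answer: 2.4596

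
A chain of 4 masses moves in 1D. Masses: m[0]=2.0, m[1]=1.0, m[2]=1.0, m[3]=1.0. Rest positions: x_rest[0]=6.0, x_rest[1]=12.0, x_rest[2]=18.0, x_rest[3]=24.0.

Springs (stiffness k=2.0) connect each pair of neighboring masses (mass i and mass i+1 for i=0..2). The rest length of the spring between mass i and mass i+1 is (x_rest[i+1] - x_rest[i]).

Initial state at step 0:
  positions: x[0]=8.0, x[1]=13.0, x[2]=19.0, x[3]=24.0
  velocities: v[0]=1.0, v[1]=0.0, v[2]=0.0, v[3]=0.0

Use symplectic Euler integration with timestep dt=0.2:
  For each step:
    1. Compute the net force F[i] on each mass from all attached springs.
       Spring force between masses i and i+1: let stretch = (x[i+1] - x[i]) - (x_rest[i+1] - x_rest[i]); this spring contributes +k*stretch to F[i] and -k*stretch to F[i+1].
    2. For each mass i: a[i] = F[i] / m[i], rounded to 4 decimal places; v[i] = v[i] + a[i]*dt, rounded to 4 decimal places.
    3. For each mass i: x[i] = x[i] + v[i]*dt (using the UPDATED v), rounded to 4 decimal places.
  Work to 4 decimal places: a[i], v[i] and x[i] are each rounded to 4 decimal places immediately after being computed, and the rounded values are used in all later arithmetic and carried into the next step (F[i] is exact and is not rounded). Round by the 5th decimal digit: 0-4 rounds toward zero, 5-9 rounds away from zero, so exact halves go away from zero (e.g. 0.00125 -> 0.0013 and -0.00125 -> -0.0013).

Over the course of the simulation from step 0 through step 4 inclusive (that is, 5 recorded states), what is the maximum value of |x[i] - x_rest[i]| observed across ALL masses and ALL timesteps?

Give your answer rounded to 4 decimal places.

Answer: 2.3903

Derivation:
Step 0: x=[8.0000 13.0000 19.0000 24.0000] v=[1.0000 0.0000 0.0000 0.0000]
Step 1: x=[8.1600 13.0800 18.9200 24.0800] v=[0.8000 0.4000 -0.4000 0.4000]
Step 2: x=[8.2768 13.2336 18.7856 24.2272] v=[0.5840 0.7680 -0.6720 0.7360]
Step 3: x=[8.3519 13.4348 18.6424 24.4191] v=[0.3754 1.0061 -0.7162 0.9594]
Step 4: x=[8.3903 13.6460 18.5447 24.6288] v=[0.1920 1.0560 -0.4886 1.0487]
Max displacement = 2.3903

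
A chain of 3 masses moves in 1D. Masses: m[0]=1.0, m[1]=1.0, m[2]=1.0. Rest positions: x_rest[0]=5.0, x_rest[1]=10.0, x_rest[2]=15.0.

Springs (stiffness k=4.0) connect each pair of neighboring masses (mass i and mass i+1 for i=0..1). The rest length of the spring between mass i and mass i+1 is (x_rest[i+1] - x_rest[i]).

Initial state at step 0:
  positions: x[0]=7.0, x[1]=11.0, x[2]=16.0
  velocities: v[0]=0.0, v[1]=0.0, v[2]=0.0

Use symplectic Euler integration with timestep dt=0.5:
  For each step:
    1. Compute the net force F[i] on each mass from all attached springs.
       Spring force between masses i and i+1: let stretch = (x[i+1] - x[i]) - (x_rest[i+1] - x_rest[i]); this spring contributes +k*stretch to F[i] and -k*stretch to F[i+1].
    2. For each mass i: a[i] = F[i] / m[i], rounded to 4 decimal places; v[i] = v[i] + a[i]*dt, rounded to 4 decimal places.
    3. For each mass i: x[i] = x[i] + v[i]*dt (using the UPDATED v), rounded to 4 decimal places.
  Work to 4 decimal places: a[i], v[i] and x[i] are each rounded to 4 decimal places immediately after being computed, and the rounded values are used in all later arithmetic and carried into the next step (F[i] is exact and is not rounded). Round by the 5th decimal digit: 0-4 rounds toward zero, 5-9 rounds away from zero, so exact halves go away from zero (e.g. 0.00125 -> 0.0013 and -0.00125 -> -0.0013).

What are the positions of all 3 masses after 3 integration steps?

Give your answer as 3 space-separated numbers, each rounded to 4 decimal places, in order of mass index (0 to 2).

Step 0: x=[7.0000 11.0000 16.0000] v=[0.0000 0.0000 0.0000]
Step 1: x=[6.0000 12.0000 16.0000] v=[-2.0000 2.0000 0.0000]
Step 2: x=[6.0000 11.0000 17.0000] v=[0.0000 -2.0000 2.0000]
Step 3: x=[6.0000 11.0000 17.0000] v=[0.0000 0.0000 0.0000]

Answer: 6.0000 11.0000 17.0000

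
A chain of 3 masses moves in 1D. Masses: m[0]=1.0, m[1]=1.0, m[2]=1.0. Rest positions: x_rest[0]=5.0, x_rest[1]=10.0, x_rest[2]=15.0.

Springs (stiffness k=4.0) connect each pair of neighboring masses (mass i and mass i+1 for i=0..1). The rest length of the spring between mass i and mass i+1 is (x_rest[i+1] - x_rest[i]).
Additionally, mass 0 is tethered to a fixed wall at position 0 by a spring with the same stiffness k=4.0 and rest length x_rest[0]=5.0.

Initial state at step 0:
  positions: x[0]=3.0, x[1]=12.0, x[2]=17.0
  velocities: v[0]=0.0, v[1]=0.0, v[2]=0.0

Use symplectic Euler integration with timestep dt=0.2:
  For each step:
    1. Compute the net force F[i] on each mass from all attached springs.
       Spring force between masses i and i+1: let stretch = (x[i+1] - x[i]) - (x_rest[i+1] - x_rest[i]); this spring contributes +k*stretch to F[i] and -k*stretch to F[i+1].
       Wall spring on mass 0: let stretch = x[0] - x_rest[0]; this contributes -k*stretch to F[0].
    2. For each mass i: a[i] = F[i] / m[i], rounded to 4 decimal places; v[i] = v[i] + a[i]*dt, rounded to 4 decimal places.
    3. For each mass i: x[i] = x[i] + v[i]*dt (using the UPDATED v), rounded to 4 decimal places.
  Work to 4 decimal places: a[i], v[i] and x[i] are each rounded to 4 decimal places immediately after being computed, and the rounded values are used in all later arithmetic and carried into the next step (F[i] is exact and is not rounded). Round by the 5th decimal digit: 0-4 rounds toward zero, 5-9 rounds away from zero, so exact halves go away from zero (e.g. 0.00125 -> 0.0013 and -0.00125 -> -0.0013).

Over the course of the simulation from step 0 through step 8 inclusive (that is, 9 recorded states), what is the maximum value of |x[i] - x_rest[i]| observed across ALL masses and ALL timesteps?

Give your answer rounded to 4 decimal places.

Answer: 2.6832

Derivation:
Step 0: x=[3.0000 12.0000 17.0000] v=[0.0000 0.0000 0.0000]
Step 1: x=[3.9600 11.3600 17.0000] v=[4.8000 -3.2000 0.0000]
Step 2: x=[5.4704 10.4384 16.8976] v=[7.5520 -4.6080 -0.5120]
Step 3: x=[6.9004 9.7554 16.5617] v=[7.1501 -3.4150 -1.6794]
Step 4: x=[7.6832 9.7046 15.9368] v=[3.9138 -0.2540 -3.1244]
Step 5: x=[7.5601 10.3275 15.1148] v=[-0.6156 3.1146 -4.1102]
Step 6: x=[6.6701 11.2736 14.3268] v=[-4.4498 4.7305 -3.9400]
Step 7: x=[5.4495 11.9717 13.8503] v=[-6.1031 3.4903 -2.3826]
Step 8: x=[4.4005 11.9268 13.8732] v=[-5.2449 -0.2246 0.1145]
Max displacement = 2.6832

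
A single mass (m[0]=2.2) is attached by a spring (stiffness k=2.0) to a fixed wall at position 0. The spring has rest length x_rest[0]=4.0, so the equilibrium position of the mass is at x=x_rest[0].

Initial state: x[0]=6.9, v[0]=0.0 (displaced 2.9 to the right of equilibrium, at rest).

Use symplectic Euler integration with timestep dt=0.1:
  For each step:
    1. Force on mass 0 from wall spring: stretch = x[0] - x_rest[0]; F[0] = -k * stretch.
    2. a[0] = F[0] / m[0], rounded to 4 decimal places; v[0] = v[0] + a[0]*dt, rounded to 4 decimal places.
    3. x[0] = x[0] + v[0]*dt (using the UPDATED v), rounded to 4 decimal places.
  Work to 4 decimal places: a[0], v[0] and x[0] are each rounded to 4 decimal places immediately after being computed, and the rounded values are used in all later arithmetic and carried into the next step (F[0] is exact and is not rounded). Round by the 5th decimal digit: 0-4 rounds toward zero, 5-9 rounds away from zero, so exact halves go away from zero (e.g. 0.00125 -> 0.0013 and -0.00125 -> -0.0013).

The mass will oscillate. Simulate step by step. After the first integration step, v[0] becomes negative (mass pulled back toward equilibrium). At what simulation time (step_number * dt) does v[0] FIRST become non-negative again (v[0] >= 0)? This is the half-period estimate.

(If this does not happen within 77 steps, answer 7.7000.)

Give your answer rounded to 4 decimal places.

Answer: 3.3000

Derivation:
Step 0: x=[6.9000] v=[0.0000]
Step 1: x=[6.8736] v=[-0.2636]
Step 2: x=[6.8211] v=[-0.5248]
Step 3: x=[6.7430] v=[-0.7813]
Step 4: x=[6.6399] v=[-1.0307]
Step 5: x=[6.5128] v=[-1.2707]
Step 6: x=[6.3629] v=[-1.4991]
Step 7: x=[6.1915] v=[-1.7139]
Step 8: x=[6.0002] v=[-1.9131]
Step 9: x=[5.7907] v=[-2.0949]
Step 10: x=[5.5649] v=[-2.2577]
Step 11: x=[5.3249] v=[-2.4000]
Step 12: x=[5.0729] v=[-2.5205]
Step 13: x=[4.8111] v=[-2.6180]
Step 14: x=[4.5419] v=[-2.6917]
Step 15: x=[4.2678] v=[-2.7410]
Step 16: x=[3.9913] v=[-2.7654]
Step 17: x=[3.7148] v=[-2.7646]
Step 18: x=[3.4409] v=[-2.7387]
Step 19: x=[3.1721] v=[-2.6879]
Step 20: x=[2.9108] v=[-2.6126]
Step 21: x=[2.6594] v=[-2.5136]
Step 22: x=[2.4202] v=[-2.3917]
Step 23: x=[2.1954] v=[-2.2481]
Step 24: x=[1.9870] v=[-2.0841]
Step 25: x=[1.7969] v=[-1.9011]
Step 26: x=[1.6268] v=[-1.7008]
Step 27: x=[1.4783] v=[-1.4851]
Step 28: x=[1.3527] v=[-1.2559]
Step 29: x=[1.2512] v=[-1.0152]
Step 30: x=[1.1747] v=[-0.7653]
Step 31: x=[1.1239] v=[-0.5085]
Step 32: x=[1.0992] v=[-0.2470]
Step 33: x=[1.1009] v=[0.0167]
First v>=0 after going negative at step 33, time=3.3000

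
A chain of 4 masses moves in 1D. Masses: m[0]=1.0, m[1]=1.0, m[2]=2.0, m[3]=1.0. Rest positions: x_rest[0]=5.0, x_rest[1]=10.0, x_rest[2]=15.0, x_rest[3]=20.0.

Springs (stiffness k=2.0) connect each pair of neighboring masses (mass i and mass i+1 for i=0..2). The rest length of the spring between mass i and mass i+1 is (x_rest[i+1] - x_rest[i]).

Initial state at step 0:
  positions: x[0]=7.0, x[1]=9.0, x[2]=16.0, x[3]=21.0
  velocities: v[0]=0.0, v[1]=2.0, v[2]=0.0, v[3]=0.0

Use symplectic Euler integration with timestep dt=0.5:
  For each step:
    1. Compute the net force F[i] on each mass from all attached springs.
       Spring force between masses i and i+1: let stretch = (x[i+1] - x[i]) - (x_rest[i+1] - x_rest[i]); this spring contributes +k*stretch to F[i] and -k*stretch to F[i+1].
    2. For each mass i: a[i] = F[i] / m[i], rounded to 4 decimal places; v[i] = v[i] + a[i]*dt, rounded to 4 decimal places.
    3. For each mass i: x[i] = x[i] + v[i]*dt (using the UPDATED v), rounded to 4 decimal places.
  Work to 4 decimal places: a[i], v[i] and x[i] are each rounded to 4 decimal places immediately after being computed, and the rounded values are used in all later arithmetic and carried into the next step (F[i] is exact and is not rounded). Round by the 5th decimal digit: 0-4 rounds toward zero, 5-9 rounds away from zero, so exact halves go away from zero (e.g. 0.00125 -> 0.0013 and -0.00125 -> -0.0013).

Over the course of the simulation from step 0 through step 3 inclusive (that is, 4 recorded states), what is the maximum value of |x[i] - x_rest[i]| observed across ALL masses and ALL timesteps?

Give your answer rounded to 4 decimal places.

Step 0: x=[7.0000 9.0000 16.0000 21.0000] v=[0.0000 2.0000 0.0000 0.0000]
Step 1: x=[5.5000 12.5000 15.5000 21.0000] v=[-3.0000 7.0000 -1.0000 0.0000]
Step 2: x=[5.0000 14.0000 15.6250 20.7500] v=[-1.0000 3.0000 0.2500 -0.5000]
Step 3: x=[6.5000 11.8125 16.6250 20.4375] v=[3.0000 -4.3750 2.0000 -0.6250]
Max displacement = 4.0000

Answer: 4.0000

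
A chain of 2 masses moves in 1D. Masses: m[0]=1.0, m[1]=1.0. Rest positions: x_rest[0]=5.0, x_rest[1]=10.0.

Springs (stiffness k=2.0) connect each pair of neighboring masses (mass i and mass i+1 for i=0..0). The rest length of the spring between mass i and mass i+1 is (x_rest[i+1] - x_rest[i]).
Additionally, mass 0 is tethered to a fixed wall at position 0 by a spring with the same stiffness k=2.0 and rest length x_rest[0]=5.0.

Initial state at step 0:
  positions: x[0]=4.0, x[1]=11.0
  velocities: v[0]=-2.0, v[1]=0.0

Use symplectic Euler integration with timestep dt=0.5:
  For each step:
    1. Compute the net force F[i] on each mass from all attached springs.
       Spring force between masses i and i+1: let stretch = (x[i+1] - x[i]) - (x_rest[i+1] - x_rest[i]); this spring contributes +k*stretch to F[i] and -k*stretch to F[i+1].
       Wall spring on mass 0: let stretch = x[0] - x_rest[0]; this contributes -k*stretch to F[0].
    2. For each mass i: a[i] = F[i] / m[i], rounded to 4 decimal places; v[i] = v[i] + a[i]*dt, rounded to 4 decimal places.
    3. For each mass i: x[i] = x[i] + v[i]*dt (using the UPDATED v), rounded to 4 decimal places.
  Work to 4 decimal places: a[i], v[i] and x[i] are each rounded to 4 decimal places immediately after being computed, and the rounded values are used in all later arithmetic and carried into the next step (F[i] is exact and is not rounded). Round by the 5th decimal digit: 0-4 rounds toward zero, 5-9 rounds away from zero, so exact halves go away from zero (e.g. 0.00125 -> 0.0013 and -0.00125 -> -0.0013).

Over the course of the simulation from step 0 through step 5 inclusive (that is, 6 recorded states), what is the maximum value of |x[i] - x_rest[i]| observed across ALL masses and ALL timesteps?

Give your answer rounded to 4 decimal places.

Answer: 1.8125

Derivation:
Step 0: x=[4.0000 11.0000] v=[-2.0000 0.0000]
Step 1: x=[4.5000 10.0000] v=[1.0000 -2.0000]
Step 2: x=[5.5000 8.7500] v=[2.0000 -2.5000]
Step 3: x=[5.3750 8.3750] v=[-0.2500 -0.7500]
Step 4: x=[4.0625 9.0000] v=[-2.6250 1.2500]
Step 5: x=[3.1875 9.6563] v=[-1.7500 1.3125]
Max displacement = 1.8125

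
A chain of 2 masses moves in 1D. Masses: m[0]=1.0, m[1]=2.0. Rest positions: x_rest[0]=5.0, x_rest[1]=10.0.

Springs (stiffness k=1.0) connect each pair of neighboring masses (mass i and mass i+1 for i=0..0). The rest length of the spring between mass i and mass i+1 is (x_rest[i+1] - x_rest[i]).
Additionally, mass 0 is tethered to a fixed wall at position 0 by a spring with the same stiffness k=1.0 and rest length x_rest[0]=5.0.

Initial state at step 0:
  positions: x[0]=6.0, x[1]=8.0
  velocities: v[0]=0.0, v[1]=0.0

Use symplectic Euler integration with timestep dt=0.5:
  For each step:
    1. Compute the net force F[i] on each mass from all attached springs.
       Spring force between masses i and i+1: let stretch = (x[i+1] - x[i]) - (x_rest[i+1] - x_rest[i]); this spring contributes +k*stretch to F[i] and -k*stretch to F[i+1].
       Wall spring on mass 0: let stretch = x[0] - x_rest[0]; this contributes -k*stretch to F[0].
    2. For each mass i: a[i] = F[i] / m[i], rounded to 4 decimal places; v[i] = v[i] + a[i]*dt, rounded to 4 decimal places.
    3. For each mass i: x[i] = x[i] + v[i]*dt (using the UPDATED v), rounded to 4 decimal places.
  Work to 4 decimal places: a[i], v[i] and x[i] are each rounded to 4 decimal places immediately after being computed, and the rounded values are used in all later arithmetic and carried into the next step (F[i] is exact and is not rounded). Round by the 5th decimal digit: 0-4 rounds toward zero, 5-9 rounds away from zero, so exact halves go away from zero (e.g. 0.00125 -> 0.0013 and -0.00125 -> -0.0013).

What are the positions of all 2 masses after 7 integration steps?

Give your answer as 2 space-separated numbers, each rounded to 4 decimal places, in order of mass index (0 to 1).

Answer: 6.9185 9.7869

Derivation:
Step 0: x=[6.0000 8.0000] v=[0.0000 0.0000]
Step 1: x=[5.0000 8.3750] v=[-2.0000 0.7500]
Step 2: x=[3.5938 8.9532] v=[-2.8125 1.1563]
Step 3: x=[2.6290 9.4865] v=[-1.9297 1.0665]
Step 4: x=[2.7213 9.7876] v=[0.1846 0.6021]
Step 5: x=[3.8999 9.8304] v=[2.3571 0.0855]
Step 6: x=[5.5861 9.7568] v=[3.3724 -0.1472]
Step 7: x=[6.9185 9.7869] v=[2.6647 0.0602]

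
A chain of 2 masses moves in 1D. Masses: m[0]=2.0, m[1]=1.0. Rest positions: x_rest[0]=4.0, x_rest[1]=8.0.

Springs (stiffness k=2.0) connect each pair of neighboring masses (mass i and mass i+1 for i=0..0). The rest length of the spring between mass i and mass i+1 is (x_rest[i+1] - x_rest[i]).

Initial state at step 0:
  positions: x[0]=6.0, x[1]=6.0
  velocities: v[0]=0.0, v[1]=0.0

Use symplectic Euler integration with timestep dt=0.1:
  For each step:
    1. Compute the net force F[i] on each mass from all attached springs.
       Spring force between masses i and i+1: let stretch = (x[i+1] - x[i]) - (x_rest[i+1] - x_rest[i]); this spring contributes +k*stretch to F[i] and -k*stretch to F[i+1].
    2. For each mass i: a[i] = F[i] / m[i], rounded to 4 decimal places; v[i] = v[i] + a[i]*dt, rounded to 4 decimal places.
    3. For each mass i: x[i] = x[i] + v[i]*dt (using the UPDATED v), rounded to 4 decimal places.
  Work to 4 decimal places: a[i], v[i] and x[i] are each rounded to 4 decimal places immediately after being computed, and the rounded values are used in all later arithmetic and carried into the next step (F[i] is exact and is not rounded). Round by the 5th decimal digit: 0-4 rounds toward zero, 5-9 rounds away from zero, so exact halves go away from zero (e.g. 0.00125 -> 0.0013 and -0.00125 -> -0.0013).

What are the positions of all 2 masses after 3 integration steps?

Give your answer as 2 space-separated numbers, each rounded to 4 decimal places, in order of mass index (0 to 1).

Step 0: x=[6.0000 6.0000] v=[0.0000 0.0000]
Step 1: x=[5.9600 6.0800] v=[-0.4000 0.8000]
Step 2: x=[5.8812 6.2376] v=[-0.7880 1.5760]
Step 3: x=[5.7660 6.4681] v=[-1.1524 2.3047]

Answer: 5.7660 6.4681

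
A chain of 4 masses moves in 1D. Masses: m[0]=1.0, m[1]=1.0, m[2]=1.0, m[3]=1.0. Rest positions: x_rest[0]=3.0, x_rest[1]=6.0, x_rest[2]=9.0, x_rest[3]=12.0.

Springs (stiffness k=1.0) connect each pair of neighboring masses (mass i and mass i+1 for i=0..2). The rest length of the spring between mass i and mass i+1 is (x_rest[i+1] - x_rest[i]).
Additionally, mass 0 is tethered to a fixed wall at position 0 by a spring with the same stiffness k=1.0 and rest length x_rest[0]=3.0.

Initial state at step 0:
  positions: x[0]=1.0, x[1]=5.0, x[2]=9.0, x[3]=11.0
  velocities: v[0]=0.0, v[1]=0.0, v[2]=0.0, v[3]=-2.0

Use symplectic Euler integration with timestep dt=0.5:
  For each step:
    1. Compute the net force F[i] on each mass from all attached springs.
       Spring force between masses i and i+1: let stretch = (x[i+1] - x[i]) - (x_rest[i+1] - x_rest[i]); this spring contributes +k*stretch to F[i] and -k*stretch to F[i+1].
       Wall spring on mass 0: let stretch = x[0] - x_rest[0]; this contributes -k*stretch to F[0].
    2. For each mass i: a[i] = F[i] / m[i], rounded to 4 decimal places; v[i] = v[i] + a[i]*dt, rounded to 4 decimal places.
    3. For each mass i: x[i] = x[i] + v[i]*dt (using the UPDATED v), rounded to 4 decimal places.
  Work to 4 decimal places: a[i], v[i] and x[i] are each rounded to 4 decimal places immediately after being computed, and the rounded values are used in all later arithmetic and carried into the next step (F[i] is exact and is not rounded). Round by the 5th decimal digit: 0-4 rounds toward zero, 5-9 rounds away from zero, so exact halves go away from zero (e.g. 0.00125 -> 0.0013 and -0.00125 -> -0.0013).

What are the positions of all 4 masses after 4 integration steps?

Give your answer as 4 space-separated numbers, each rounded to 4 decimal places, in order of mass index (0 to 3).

Step 0: x=[1.0000 5.0000 9.0000 11.0000] v=[0.0000 0.0000 0.0000 -2.0000]
Step 1: x=[1.7500 5.0000 8.5000 10.2500] v=[1.5000 0.0000 -1.0000 -1.5000]
Step 2: x=[2.8750 5.0625 7.5625 9.8125] v=[2.2500 0.1250 -1.8750 -0.8750]
Step 3: x=[3.8282 5.2032 6.5625 9.5625] v=[1.9063 0.2813 -2.0000 -0.5000]
Step 4: x=[4.1681 5.3400 5.9727 9.3125] v=[0.6797 0.2735 -1.1797 -0.5000]

Answer: 4.1681 5.3400 5.9727 9.3125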